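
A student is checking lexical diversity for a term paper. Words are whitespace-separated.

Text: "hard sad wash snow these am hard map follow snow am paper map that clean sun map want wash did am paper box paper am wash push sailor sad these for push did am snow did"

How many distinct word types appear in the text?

18

Distinct types: {am, box, clean, did, follow, for, hard, map, paper, push, sad, sailor, snow, sun, that, these, want, wash}
V = 18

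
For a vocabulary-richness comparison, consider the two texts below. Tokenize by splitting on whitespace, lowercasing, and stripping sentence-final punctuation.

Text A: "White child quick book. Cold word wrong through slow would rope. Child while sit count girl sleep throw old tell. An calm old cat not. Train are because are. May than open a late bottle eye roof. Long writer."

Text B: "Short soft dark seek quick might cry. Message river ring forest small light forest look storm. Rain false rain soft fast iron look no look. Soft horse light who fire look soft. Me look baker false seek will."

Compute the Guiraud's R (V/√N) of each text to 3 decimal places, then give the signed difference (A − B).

A: V=36, N=39, R=5.765
B: V=26, N=38, R=4.218
Difference = 5.765 − 4.218 = 1.547

1.547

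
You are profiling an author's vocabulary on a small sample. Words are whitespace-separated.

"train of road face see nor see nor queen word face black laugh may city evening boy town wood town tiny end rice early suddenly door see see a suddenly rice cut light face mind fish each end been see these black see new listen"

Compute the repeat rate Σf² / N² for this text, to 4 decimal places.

Frequencies: see:6, face:3, nor:2, black:2, town:2, end:2, rice:2, suddenly:2, train:1, of:1, road:1, queen:1, word:1, laugh:1, may:1, city:1, evening:1, boy:1, wood:1, tiny:1, … (12 more, each freq 1)
Σf² = 93; N² = 2025
Repeat rate = 93 / 2025 = 0.0459

0.0459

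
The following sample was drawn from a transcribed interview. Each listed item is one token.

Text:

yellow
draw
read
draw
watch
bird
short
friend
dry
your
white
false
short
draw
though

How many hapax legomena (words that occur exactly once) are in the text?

Frequencies: draw:3, short:2, yellow:1, read:1, watch:1, bird:1, friend:1, dry:1, your:1, white:1, false:1, though:1
Hapax (freq=1): bird, dry, false, friend, read, though, watch, white, yellow, your

10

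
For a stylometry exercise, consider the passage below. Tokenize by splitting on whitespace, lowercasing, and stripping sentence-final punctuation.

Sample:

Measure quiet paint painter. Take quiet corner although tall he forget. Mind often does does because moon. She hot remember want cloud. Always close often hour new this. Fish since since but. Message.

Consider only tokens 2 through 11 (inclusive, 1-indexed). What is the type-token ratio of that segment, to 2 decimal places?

Segment tokens 2–11: quiet, paint, painter, take, quiet, corner, although, tall, he, forget
Segment N = 10, segment V = 9.
TTR = 9 / 10 = 0.90

0.90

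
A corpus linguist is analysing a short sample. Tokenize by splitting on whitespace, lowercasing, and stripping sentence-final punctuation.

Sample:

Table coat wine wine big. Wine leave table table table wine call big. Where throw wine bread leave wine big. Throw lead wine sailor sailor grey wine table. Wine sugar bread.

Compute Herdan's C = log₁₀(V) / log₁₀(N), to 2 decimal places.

N = 31, V = 13.
log₁₀(V) = 1.113943, log₁₀(N) = 1.491362
C = 1.113943 / 1.491362 = 0.75

0.75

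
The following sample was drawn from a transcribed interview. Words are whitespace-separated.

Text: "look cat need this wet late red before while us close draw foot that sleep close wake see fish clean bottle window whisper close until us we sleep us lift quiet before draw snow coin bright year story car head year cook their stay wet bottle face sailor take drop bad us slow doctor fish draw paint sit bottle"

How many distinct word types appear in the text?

45

Distinct types: {bad, before, bottle, bright, car, cat, clean, close, coin, cook, doctor, draw, drop, face, fish, foot, head, late, lift, look, need, paint, quiet, red, sailor, see, sit, sleep, slow, snow, stay, story, take, that, their, this, until, us, wake, we, wet, while, whisper, window, year}
V = 45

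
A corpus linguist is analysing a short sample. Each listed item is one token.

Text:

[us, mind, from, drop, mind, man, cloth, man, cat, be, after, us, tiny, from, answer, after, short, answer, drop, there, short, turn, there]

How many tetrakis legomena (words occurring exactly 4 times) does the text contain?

Frequencies: us:2, mind:2, from:2, drop:2, man:2, after:2, answer:2, short:2, there:2, cloth:1, cat:1, be:1, tiny:1, turn:1
Words with frequency 4: (none)

0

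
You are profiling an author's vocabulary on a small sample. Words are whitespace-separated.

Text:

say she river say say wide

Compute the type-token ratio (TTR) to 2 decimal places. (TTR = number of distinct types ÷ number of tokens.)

N = 6 tokens, V = 4 types.
TTR = V / N = 4 / 6 = 0.67

0.67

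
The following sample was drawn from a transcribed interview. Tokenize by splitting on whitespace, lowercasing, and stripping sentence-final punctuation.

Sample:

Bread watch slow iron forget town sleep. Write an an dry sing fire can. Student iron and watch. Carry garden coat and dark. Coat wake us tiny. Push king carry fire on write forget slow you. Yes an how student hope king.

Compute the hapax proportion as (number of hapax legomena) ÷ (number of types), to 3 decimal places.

Frequencies: an:3, watch:2, slow:2, iron:2, forget:2, write:2, fire:2, student:2, and:2, carry:2, coat:2, king:2, bread:1, town:1, sleep:1, dry:1, sing:1, can:1, garden:1, dark:1, … (9 more, each freq 1)
Hapax count = 17; type count = 29.
Ratio = 17 / 29 = 0.586

0.586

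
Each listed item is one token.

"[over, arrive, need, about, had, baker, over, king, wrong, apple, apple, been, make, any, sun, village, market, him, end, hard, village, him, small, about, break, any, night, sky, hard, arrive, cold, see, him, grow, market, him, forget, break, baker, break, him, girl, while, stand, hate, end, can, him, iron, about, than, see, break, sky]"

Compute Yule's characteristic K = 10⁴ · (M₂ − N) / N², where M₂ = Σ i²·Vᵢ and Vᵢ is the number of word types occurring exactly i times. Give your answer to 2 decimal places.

240.05

Frequencies: him:6, break:4, about:3, over:2, arrive:2, baker:2, apple:2, any:2, village:2, market:2, end:2, hard:2, sky:2, see:2, need:1, had:1, king:1, wrong:1, been:1, make:1, … (13 more, each freq 1)
N = 54. Frequency spectrum: V_1=19, V_2=11, V_3=1, V_4=1, V_6=1
M₂ = 1²·19 + 2²·11 + 3²·1 + 4²·1 + 6²·1 = 124
K = 10000 × (124 − 54) / 54² = 240.05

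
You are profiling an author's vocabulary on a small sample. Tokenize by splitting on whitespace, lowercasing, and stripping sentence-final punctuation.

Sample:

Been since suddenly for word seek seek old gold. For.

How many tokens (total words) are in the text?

Tokens: been, since, suddenly, for, word, seek, seek, old, gold, for
N = 10

10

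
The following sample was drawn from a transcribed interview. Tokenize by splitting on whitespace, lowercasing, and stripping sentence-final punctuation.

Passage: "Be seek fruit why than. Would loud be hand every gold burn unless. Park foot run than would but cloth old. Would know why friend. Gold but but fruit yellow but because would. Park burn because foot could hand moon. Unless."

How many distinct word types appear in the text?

24

Distinct types: {be, because, burn, but, cloth, could, every, foot, friend, fruit, gold, hand, know, loud, moon, old, park, run, seek, than, unless, why, would, yellow}
V = 24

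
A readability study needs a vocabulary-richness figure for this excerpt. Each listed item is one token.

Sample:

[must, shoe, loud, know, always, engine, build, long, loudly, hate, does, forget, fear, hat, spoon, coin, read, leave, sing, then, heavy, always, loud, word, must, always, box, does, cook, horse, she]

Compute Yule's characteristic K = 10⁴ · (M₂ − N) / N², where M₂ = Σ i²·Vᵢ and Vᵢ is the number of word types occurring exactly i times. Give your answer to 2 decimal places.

Frequencies: always:3, must:2, loud:2, does:2, shoe:1, know:1, engine:1, build:1, long:1, loudly:1, hate:1, forget:1, fear:1, hat:1, spoon:1, coin:1, read:1, leave:1, sing:1, then:1, … (6 more, each freq 1)
N = 31. Frequency spectrum: V_1=22, V_2=3, V_3=1
M₂ = 1²·22 + 2²·3 + 3²·1 = 43
K = 10000 × (43 − 31) / 31² = 124.87

124.87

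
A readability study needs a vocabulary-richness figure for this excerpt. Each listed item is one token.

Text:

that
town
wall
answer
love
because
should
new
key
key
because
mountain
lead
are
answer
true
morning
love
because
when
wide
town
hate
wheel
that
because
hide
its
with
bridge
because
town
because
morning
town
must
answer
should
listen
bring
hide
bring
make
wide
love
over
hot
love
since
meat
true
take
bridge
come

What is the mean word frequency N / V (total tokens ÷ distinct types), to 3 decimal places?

N = 54 tokens, V = 32 types.
Mean frequency = N / V = 54 / 32 = 1.688

1.688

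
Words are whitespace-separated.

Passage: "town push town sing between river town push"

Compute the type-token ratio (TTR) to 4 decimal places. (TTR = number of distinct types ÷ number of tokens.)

N = 8 tokens, V = 5 types.
TTR = V / N = 5 / 8 = 0.6250

0.6250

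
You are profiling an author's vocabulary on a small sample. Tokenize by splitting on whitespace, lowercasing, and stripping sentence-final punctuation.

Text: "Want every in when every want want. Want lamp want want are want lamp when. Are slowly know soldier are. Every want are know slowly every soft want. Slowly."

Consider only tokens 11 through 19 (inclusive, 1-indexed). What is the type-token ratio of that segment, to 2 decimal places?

Segment tokens 11–19: want, are, want, lamp, when, are, slowly, know, soldier
Segment N = 9, segment V = 7.
TTR = 7 / 9 = 0.78

0.78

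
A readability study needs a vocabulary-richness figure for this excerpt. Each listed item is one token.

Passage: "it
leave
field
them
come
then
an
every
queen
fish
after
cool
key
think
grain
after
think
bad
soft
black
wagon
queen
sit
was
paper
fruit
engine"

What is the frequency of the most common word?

2

Frequencies: queen:2, after:2, think:2, it:1, leave:1, field:1, them:1, come:1, then:1, an:1, every:1, fish:1, cool:1, key:1, grain:1, bad:1, soft:1, black:1, wagon:1, sit:1, … (4 more, each freq 1)
Most common: 'queen' with frequency 2.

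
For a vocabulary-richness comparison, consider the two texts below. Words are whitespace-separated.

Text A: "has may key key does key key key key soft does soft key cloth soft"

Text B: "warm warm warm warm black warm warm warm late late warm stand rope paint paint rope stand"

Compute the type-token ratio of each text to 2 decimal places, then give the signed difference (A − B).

TTR(A) = 6/15 = 0.40
TTR(B) = 6/17 = 0.35
Difference = 0.40 − 0.35 = 0.05

0.05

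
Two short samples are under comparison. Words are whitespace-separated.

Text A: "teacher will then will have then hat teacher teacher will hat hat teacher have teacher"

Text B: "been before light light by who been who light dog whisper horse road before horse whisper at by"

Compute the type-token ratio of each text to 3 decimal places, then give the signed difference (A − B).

TTR(A) = 5/15 = 0.333
TTR(B) = 10/18 = 0.556
Difference = 0.333 − 0.556 = -0.223

-0.223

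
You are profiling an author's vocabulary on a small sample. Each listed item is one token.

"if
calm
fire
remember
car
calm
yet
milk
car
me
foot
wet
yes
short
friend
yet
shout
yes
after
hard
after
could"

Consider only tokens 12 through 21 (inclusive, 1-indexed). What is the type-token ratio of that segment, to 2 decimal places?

0.80

Segment tokens 12–21: wet, yes, short, friend, yet, shout, yes, after, hard, after
Segment N = 10, segment V = 8.
TTR = 8 / 10 = 0.80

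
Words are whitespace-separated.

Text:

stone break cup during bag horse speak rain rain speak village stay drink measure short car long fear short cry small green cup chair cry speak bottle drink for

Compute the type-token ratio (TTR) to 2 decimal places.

0.76

N = 29 tokens, V = 22 types.
TTR = V / N = 22 / 29 = 0.76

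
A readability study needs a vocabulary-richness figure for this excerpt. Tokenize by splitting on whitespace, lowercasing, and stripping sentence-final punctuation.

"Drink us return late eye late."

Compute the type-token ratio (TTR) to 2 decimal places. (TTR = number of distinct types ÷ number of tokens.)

N = 6 tokens, V = 5 types.
TTR = V / N = 5 / 6 = 0.83

0.83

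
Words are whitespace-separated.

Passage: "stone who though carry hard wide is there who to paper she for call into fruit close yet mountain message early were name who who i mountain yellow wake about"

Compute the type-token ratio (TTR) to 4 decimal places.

N = 30 tokens, V = 26 types.
TTR = V / N = 26 / 30 = 0.8667

0.8667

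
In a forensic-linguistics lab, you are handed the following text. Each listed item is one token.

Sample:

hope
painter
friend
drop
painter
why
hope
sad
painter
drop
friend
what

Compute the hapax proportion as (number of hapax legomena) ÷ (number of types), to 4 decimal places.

Frequencies: painter:3, hope:2, friend:2, drop:2, why:1, sad:1, what:1
Hapax count = 3; type count = 7.
Ratio = 3 / 7 = 0.4286

0.4286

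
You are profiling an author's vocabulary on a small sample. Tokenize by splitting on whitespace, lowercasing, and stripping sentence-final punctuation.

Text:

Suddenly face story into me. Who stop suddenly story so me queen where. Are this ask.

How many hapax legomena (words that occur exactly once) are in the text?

Frequencies: suddenly:2, story:2, me:2, face:1, into:1, who:1, stop:1, so:1, queen:1, where:1, are:1, this:1, ask:1
Hapax (freq=1): are, ask, face, into, queen, so, stop, this, where, who

10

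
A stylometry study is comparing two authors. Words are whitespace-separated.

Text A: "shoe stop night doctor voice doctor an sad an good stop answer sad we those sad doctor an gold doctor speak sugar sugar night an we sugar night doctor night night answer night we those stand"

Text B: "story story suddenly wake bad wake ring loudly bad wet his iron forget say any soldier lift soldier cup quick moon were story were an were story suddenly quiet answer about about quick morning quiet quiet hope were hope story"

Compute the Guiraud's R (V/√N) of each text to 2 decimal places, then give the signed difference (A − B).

-1.29

A: V=15, N=36, R=2.50
B: V=24, N=40, R=3.79
Difference = 2.50 − 3.79 = -1.29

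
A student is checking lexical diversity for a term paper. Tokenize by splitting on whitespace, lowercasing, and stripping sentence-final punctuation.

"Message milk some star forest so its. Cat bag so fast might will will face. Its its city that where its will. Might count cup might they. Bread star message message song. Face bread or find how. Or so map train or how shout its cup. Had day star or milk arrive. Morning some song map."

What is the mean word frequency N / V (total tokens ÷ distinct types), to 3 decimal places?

1.806

N = 56 tokens, V = 31 types.
Mean frequency = N / V = 56 / 31 = 1.806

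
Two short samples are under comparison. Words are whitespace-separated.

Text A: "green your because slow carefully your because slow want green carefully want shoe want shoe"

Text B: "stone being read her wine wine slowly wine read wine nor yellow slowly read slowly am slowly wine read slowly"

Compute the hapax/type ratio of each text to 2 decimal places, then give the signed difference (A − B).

A: hapax=0, V=7, ratio=0.00
B: hapax=6, V=9, ratio=0.67
Difference = 0.00 − 0.67 = -0.67

-0.67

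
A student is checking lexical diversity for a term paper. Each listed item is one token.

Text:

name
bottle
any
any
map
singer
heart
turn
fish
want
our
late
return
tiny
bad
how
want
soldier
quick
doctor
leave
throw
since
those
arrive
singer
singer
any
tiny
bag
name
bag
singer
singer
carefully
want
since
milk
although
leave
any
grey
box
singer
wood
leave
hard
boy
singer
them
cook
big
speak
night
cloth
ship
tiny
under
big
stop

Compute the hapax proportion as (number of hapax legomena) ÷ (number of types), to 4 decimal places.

0.7805

Frequencies: singer:7, any:4, want:3, tiny:3, leave:3, name:2, since:2, bag:2, big:2, bottle:1, map:1, heart:1, turn:1, fish:1, our:1, late:1, return:1, bad:1, how:1, soldier:1, … (21 more, each freq 1)
Hapax count = 32; type count = 41.
Ratio = 32 / 41 = 0.7805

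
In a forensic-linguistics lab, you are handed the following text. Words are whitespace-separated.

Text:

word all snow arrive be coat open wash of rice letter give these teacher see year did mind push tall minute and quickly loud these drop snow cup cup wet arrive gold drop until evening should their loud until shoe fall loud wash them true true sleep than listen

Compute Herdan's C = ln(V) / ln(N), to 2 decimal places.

0.94

N = 49, V = 39.
ln(V) = 3.663562, ln(N) = 3.891820
C = 3.663562 / 3.891820 = 0.94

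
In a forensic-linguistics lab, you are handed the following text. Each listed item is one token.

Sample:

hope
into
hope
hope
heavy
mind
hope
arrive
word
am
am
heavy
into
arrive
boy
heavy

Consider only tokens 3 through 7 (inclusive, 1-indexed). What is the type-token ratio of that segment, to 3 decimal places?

Segment tokens 3–7: hope, hope, heavy, mind, hope
Segment N = 5, segment V = 3.
TTR = 3 / 5 = 0.600

0.600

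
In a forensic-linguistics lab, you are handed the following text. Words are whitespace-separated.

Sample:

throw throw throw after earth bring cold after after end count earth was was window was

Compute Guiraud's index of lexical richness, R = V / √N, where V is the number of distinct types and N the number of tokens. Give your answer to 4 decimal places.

2.2500

N = 16, V = 9.
√N = 4.000000
R = 9 / 4.000000 = 2.2500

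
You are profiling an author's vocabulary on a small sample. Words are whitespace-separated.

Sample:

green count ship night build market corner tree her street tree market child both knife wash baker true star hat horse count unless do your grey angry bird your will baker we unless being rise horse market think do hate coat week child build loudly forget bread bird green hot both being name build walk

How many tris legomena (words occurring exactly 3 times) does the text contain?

2

Frequencies: build:3, market:3, green:2, count:2, tree:2, child:2, both:2, baker:2, horse:2, unless:2, do:2, your:2, bird:2, being:2, ship:1, night:1, corner:1, her:1, street:1, knife:1, … (19 more, each freq 1)
Words with frequency 3: build, market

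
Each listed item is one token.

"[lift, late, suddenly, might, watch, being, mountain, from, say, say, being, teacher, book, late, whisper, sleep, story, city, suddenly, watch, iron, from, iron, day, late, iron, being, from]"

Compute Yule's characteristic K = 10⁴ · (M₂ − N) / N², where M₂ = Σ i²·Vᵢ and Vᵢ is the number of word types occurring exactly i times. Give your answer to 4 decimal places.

382.6531

Frequencies: late:3, being:3, from:3, iron:3, suddenly:2, watch:2, say:2, lift:1, might:1, mountain:1, teacher:1, book:1, whisper:1, sleep:1, story:1, city:1, day:1
N = 28. Frequency spectrum: V_1=10, V_2=3, V_3=4
M₂ = 1²·10 + 2²·3 + 3²·4 = 58
K = 10000 × (58 − 28) / 28² = 382.6531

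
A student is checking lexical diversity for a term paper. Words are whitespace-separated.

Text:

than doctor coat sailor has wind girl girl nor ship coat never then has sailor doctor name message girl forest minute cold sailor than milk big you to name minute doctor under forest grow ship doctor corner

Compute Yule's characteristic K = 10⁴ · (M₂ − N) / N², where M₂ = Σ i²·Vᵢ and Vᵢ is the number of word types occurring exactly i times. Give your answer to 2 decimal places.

Frequencies: doctor:4, sailor:3, girl:3, than:2, coat:2, has:2, ship:2, name:2, forest:2, minute:2, wind:1, nor:1, never:1, then:1, message:1, cold:1, milk:1, big:1, you:1, to:1, … (3 more, each freq 1)
N = 37. Frequency spectrum: V_1=13, V_2=7, V_3=2, V_4=1
M₂ = 1²·13 + 2²·7 + 3²·2 + 4²·1 = 75
K = 10000 × (75 − 37) / 37² = 277.57

277.57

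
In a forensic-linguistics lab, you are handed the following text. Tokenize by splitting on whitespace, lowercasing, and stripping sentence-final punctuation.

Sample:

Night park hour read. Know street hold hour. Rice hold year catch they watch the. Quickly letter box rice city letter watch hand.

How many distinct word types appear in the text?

Distinct types: {box, catch, city, hand, hold, hour, know, letter, night, park, quickly, read, rice, street, the, they, watch, year}
V = 18

18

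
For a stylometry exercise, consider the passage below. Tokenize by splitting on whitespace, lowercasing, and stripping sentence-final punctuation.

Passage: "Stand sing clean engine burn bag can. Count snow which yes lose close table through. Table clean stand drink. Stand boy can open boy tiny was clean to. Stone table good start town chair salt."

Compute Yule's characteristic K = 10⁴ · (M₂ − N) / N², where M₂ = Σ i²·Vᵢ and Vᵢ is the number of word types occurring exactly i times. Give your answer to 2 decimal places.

Frequencies: stand:3, clean:3, table:3, can:2, boy:2, sing:1, engine:1, burn:1, bag:1, count:1, snow:1, which:1, yes:1, lose:1, close:1, through:1, drink:1, open:1, tiny:1, was:1, … (7 more, each freq 1)
N = 35. Frequency spectrum: V_1=22, V_2=2, V_3=3
M₂ = 1²·22 + 2²·2 + 3²·3 = 57
K = 10000 × (57 − 35) / 35² = 179.59

179.59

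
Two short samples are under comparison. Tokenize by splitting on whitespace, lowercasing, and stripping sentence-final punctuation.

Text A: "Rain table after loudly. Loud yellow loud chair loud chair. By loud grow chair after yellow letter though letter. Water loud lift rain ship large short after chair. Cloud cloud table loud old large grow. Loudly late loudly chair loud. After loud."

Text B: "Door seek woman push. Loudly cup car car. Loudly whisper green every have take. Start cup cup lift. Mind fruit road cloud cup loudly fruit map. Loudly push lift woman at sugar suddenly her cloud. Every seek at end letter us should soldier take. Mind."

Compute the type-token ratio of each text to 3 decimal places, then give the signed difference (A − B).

-0.170

TTR(A) = 19/42 = 0.452
TTR(B) = 28/45 = 0.622
Difference = 0.452 − 0.622 = -0.170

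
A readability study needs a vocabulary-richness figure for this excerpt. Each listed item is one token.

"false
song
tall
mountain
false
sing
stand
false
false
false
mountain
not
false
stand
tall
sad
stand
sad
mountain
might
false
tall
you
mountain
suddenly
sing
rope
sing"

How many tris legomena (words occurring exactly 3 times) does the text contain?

Frequencies: false:7, mountain:4, tall:3, sing:3, stand:3, sad:2, song:1, not:1, might:1, you:1, suddenly:1, rope:1
Words with frequency 3: sing, stand, tall

3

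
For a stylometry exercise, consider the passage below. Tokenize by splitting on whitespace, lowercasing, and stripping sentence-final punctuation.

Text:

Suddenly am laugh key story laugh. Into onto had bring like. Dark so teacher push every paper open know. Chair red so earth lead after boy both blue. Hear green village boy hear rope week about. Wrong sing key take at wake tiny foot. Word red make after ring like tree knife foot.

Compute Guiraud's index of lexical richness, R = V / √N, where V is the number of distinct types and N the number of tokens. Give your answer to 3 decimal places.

6.044

N = 53, V = 44.
√N = 7.280110
R = 44 / 7.280110 = 6.044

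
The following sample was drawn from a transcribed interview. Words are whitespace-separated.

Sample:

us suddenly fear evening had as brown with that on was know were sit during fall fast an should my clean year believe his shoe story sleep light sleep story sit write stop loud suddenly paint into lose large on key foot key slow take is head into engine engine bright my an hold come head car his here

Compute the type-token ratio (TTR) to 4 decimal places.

N = 59 tokens, V = 47 types.
TTR = V / N = 47 / 59 = 0.7966

0.7966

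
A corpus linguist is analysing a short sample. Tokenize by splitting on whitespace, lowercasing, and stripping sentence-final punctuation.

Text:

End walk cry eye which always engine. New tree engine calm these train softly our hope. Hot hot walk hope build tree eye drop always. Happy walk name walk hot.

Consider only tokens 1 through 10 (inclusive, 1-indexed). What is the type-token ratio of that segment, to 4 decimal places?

Segment tokens 1–10: end, walk, cry, eye, which, always, engine, new, tree, engine
Segment N = 10, segment V = 9.
TTR = 9 / 10 = 0.9000

0.9000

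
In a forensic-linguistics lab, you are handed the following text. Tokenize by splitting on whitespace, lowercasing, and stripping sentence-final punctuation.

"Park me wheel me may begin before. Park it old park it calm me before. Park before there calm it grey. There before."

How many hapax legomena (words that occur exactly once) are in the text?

Frequencies: park:4, before:4, me:3, it:3, calm:2, there:2, wheel:1, may:1, begin:1, old:1, grey:1
Hapax (freq=1): begin, grey, may, old, wheel

5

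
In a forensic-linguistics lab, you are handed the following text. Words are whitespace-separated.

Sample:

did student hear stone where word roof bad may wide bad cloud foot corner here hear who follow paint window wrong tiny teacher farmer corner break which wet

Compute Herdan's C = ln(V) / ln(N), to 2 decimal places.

N = 28, V = 25.
ln(V) = 3.218876, ln(N) = 3.332205
C = 3.218876 / 3.332205 = 0.97

0.97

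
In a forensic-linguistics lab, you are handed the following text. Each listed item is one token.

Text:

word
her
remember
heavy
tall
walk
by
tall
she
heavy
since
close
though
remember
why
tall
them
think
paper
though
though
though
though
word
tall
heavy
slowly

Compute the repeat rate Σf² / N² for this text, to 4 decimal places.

0.0947

Frequencies: though:5, tall:4, heavy:3, word:2, remember:2, her:1, walk:1, by:1, she:1, since:1, close:1, why:1, them:1, think:1, paper:1, slowly:1
Σf² = 69; N² = 729
Repeat rate = 69 / 729 = 0.0947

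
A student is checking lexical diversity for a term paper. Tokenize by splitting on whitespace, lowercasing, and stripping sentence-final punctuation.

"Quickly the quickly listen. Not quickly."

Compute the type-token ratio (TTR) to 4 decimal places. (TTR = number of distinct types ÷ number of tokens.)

N = 6 tokens, V = 4 types.
TTR = V / N = 4 / 6 = 0.6667

0.6667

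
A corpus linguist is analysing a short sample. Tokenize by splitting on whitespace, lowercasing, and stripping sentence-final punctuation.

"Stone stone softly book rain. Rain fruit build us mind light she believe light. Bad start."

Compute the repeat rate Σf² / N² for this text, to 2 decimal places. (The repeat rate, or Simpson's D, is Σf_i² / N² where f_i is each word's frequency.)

Frequencies: stone:2, rain:2, light:2, softly:1, book:1, fruit:1, build:1, us:1, mind:1, she:1, believe:1, bad:1, start:1
Σf² = 22; N² = 256
Repeat rate = 22 / 256 = 0.09

0.09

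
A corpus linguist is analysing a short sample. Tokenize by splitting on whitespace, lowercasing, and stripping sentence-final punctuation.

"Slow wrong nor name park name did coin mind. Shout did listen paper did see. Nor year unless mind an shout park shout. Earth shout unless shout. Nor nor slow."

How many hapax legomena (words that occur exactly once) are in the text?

Frequencies: shout:5, nor:4, did:3, slow:2, name:2, park:2, mind:2, unless:2, wrong:1, coin:1, listen:1, paper:1, see:1, year:1, an:1, earth:1
Hapax (freq=1): an, coin, earth, listen, paper, see, wrong, year

8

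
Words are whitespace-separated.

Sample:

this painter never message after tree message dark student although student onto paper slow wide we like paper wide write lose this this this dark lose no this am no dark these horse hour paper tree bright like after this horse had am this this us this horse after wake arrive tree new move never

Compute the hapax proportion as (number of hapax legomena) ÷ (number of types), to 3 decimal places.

Frequencies: this:9, after:3, tree:3, dark:3, paper:3, horse:3, never:2, message:2, student:2, wide:2, like:2, lose:2, no:2, am:2, painter:1, although:1, onto:1, slow:1, we:1, write:1, … (9 more, each freq 1)
Hapax count = 15; type count = 29.
Ratio = 15 / 29 = 0.517

0.517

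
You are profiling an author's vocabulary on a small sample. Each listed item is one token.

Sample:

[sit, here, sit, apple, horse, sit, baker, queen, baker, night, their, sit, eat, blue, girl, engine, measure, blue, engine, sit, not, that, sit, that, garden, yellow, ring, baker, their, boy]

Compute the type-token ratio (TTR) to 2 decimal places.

0.63

N = 30 tokens, V = 19 types.
TTR = V / N = 19 / 30 = 0.63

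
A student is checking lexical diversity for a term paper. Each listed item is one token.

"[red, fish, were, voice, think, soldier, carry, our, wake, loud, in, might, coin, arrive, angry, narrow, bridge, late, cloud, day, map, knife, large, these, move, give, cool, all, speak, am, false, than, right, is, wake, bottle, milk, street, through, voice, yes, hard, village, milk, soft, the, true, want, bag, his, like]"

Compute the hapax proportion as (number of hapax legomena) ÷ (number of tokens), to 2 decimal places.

0.88

Frequencies: voice:2, wake:2, milk:2, red:1, fish:1, were:1, think:1, soldier:1, carry:1, our:1, loud:1, in:1, might:1, coin:1, arrive:1, angry:1, narrow:1, bridge:1, late:1, cloud:1, … (28 more, each freq 1)
Hapax count = 45; token count = 51.
Ratio = 45 / 51 = 0.88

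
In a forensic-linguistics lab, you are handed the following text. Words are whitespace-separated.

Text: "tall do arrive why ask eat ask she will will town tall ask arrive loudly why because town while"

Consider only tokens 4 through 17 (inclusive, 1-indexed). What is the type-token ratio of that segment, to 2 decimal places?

Segment tokens 4–17: why, ask, eat, ask, she, will, will, town, tall, ask, arrive, loudly, why, because
Segment N = 14, segment V = 10.
TTR = 10 / 14 = 0.71

0.71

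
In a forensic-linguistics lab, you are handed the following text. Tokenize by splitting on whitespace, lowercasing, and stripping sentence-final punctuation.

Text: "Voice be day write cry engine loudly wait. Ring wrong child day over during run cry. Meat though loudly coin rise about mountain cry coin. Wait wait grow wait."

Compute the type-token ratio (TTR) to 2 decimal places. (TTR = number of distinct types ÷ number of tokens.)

0.72

N = 29 tokens, V = 21 types.
TTR = V / N = 21 / 29 = 0.72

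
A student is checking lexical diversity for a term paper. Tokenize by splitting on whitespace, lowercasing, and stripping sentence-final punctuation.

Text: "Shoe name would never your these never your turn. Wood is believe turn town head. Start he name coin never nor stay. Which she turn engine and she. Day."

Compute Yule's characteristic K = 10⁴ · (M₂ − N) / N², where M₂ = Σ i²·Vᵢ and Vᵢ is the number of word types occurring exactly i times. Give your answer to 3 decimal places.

Frequencies: never:3, turn:3, name:2, your:2, she:2, shoe:1, would:1, these:1, wood:1, is:1, believe:1, town:1, head:1, start:1, he:1, coin:1, nor:1, stay:1, which:1, engine:1, … (2 more, each freq 1)
N = 29. Frequency spectrum: V_1=17, V_2=3, V_3=2
M₂ = 1²·17 + 2²·3 + 3²·2 = 47
K = 10000 × (47 − 29) / 29² = 214.031

214.031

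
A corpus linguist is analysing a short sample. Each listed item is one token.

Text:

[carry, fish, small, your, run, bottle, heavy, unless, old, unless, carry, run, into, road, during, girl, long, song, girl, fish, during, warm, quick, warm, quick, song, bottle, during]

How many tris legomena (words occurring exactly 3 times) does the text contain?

Frequencies: during:3, carry:2, fish:2, run:2, bottle:2, unless:2, girl:2, song:2, warm:2, quick:2, small:1, your:1, heavy:1, old:1, into:1, road:1, long:1
Words with frequency 3: during

1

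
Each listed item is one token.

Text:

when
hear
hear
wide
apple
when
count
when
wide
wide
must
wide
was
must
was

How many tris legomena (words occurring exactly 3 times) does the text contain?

1

Frequencies: wide:4, when:3, hear:2, must:2, was:2, apple:1, count:1
Words with frequency 3: when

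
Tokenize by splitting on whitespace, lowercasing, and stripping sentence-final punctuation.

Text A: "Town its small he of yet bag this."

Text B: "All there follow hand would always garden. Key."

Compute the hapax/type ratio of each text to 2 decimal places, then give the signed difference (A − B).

0.00

A: hapax=8, V=8, ratio=1.00
B: hapax=8, V=8, ratio=1.00
Difference = 1.00 − 1.00 = 0.00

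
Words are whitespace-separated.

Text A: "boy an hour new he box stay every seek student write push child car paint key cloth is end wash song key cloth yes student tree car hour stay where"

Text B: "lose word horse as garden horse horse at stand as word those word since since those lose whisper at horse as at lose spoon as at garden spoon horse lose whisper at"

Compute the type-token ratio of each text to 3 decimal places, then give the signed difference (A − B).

0.456

TTR(A) = 24/30 = 0.800
TTR(B) = 11/32 = 0.344
Difference = 0.800 − 0.344 = 0.456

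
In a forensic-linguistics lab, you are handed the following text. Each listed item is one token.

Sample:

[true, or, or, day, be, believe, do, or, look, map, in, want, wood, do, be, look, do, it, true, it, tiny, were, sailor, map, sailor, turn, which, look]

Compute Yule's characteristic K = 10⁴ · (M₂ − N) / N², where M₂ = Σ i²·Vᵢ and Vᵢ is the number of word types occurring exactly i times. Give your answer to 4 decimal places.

357.1429

Frequencies: or:3, do:3, look:3, true:2, be:2, map:2, it:2, sailor:2, day:1, believe:1, in:1, want:1, wood:1, tiny:1, were:1, turn:1, which:1
N = 28. Frequency spectrum: V_1=9, V_2=5, V_3=3
M₂ = 1²·9 + 2²·5 + 3²·3 = 56
K = 10000 × (56 − 28) / 28² = 357.1429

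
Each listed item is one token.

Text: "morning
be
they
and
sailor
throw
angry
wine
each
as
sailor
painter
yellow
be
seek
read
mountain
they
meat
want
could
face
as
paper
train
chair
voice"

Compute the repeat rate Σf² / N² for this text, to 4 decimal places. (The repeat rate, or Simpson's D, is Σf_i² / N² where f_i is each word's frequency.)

Frequencies: be:2, they:2, sailor:2, as:2, morning:1, and:1, throw:1, angry:1, wine:1, each:1, painter:1, yellow:1, seek:1, read:1, mountain:1, meat:1, want:1, could:1, face:1, paper:1, … (3 more, each freq 1)
Σf² = 35; N² = 729
Repeat rate = 35 / 729 = 0.0480

0.0480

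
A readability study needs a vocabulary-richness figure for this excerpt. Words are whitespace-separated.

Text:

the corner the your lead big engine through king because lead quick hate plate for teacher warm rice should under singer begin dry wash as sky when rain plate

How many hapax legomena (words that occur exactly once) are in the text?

Frequencies: the:2, lead:2, plate:2, corner:1, your:1, big:1, engine:1, through:1, king:1, because:1, quick:1, hate:1, for:1, teacher:1, warm:1, rice:1, should:1, under:1, singer:1, begin:1, … (6 more, each freq 1)
Hapax (freq=1): as, because, begin, big, corner, dry, engine, for, hate, king, quick, rain, rice, should, singer, sky, teacher, through, under, warm, wash, when, your

23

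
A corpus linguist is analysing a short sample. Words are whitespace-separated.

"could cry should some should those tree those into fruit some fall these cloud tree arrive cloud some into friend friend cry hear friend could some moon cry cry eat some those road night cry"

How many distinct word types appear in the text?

Distinct types: {arrive, cloud, could, cry, eat, fall, friend, fruit, hear, into, moon, night, road, should, some, these, those, tree}
V = 18

18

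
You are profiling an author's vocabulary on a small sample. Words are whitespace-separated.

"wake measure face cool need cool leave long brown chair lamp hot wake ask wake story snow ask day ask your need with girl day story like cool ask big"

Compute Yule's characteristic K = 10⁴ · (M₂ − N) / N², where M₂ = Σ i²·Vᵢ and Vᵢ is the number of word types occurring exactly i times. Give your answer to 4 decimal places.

Frequencies: ask:4, wake:3, cool:3, need:2, story:2, day:2, measure:1, face:1, leave:1, long:1, brown:1, chair:1, lamp:1, hot:1, snow:1, your:1, with:1, girl:1, like:1, big:1
N = 30. Frequency spectrum: V_1=14, V_2=3, V_3=2, V_4=1
M₂ = 1²·14 + 2²·3 + 3²·2 + 4²·1 = 60
K = 10000 × (60 − 30) / 30² = 333.3333

333.3333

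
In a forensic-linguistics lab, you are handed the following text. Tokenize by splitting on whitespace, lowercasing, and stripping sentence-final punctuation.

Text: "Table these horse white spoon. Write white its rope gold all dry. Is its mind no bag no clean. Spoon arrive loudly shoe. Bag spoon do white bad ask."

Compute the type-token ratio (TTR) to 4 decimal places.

0.7586

N = 29 tokens, V = 22 types.
TTR = V / N = 22 / 29 = 0.7586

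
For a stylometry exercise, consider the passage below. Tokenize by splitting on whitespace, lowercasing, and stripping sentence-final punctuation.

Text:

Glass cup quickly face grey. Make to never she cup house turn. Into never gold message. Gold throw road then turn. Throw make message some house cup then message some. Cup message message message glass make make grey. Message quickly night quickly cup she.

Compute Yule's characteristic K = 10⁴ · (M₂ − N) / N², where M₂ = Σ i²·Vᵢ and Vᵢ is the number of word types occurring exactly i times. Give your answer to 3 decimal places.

Frequencies: message:7, cup:5, make:4, quickly:3, glass:2, grey:2, never:2, she:2, house:2, turn:2, gold:2, throw:2, then:2, some:2, face:1, to:1, into:1, road:1, night:1
N = 44. Frequency spectrum: V_1=5, V_2=10, V_3=1, V_4=1, V_5=1, V_7=1
M₂ = 1²·5 + 2²·10 + 3²·1 + 4²·1 + 5²·1 + 7²·1 = 144
K = 10000 × (144 − 44) / 44² = 516.529

516.529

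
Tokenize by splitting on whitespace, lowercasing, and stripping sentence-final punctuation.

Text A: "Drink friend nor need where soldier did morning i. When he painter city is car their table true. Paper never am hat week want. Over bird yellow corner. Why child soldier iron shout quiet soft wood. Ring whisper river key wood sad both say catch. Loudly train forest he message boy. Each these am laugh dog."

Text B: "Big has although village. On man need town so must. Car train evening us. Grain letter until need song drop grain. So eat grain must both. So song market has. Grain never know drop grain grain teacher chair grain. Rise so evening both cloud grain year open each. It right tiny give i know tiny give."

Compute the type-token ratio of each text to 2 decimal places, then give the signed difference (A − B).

0.29

TTR(A) = 52/56 = 0.93
TTR(B) = 36/56 = 0.64
Difference = 0.93 − 0.64 = 0.29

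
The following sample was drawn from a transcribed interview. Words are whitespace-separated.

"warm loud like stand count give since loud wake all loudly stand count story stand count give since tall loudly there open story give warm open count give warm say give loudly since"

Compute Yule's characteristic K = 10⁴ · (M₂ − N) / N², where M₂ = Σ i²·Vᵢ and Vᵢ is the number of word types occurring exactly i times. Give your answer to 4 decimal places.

569.3297

Frequencies: give:5, count:4, warm:3, stand:3, since:3, loudly:3, loud:2, story:2, open:2, like:1, wake:1, all:1, tall:1, there:1, say:1
N = 33. Frequency spectrum: V_1=6, V_2=3, V_3=4, V_4=1, V_5=1
M₂ = 1²·6 + 2²·3 + 3²·4 + 4²·1 + 5²·1 = 95
K = 10000 × (95 − 33) / 33² = 569.3297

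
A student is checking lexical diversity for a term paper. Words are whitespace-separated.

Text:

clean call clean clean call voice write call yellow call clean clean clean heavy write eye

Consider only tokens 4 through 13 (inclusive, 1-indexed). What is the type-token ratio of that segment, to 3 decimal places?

Segment tokens 4–13: clean, call, voice, write, call, yellow, call, clean, clean, clean
Segment N = 10, segment V = 5.
TTR = 5 / 10 = 0.500

0.500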